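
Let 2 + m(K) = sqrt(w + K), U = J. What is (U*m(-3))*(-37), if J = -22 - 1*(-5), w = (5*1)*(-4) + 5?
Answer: -1258 + 1887*I*sqrt(2) ≈ -1258.0 + 2668.6*I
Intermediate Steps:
w = -15 (w = 5*(-4) + 5 = -20 + 5 = -15)
J = -17 (J = -22 + 5 = -17)
U = -17
m(K) = -2 + sqrt(-15 + K)
(U*m(-3))*(-37) = -17*(-2 + sqrt(-15 - 3))*(-37) = -17*(-2 + sqrt(-18))*(-37) = -17*(-2 + 3*I*sqrt(2))*(-37) = (34 - 51*I*sqrt(2))*(-37) = -1258 + 1887*I*sqrt(2)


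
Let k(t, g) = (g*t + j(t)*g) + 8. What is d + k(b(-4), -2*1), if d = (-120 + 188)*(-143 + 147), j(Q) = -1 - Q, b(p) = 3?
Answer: 282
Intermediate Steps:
d = 272 (d = 68*4 = 272)
k(t, g) = 8 + g*t + g*(-1 - t) (k(t, g) = (g*t + (-1 - t)*g) + 8 = (g*t + g*(-1 - t)) + 8 = 8 + g*t + g*(-1 - t))
d + k(b(-4), -2*1) = 272 + (8 - (-2)) = 272 + (8 - 1*(-2)) = 272 + (8 + 2) = 272 + 10 = 282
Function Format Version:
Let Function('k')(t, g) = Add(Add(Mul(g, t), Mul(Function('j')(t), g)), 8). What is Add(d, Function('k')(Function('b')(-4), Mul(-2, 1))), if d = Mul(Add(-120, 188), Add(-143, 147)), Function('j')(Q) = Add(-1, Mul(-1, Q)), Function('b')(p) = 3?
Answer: 282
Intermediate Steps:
d = 272 (d = Mul(68, 4) = 272)
Function('k')(t, g) = Add(8, Mul(g, t), Mul(g, Add(-1, Mul(-1, t)))) (Function('k')(t, g) = Add(Add(Mul(g, t), Mul(Add(-1, Mul(-1, t)), g)), 8) = Add(Add(Mul(g, t), Mul(g, Add(-1, Mul(-1, t)))), 8) = Add(8, Mul(g, t), Mul(g, Add(-1, Mul(-1, t)))))
Add(d, Function('k')(Function('b')(-4), Mul(-2, 1))) = Add(272, Add(8, Mul(-1, Mul(-2, 1)))) = Add(272, Add(8, Mul(-1, -2))) = Add(272, Add(8, 2)) = Add(272, 10) = 282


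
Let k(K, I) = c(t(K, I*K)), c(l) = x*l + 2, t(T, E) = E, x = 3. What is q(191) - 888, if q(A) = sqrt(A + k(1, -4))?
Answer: -888 + sqrt(181) ≈ -874.55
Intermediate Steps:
c(l) = 2 + 3*l (c(l) = 3*l + 2 = 2 + 3*l)
k(K, I) = 2 + 3*I*K (k(K, I) = 2 + 3*(I*K) = 2 + 3*I*K)
q(A) = sqrt(-10 + A) (q(A) = sqrt(A + (2 + 3*(-4)*1)) = sqrt(A + (2 - 12)) = sqrt(A - 10) = sqrt(-10 + A))
q(191) - 888 = sqrt(-10 + 191) - 888 = sqrt(181) - 888 = -888 + sqrt(181)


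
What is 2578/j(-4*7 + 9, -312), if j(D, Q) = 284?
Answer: 1289/142 ≈ 9.0775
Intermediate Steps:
2578/j(-4*7 + 9, -312) = 2578/284 = 2578*(1/284) = 1289/142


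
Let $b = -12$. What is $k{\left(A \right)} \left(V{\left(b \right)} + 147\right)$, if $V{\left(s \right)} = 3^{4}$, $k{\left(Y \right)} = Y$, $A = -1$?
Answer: $-228$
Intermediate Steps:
$V{\left(s \right)} = 81$
$k{\left(A \right)} \left(V{\left(b \right)} + 147\right) = - (81 + 147) = \left(-1\right) 228 = -228$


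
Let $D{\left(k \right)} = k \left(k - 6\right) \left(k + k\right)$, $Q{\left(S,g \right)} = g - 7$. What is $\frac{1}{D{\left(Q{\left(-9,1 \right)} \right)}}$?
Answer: $- \frac{1}{864} \approx -0.0011574$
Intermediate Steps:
$Q{\left(S,g \right)} = -7 + g$
$D{\left(k \right)} = 2 k^{2} \left(-6 + k\right)$ ($D{\left(k \right)} = k \left(-6 + k\right) 2 k = k 2 k \left(-6 + k\right) = 2 k^{2} \left(-6 + k\right)$)
$\frac{1}{D{\left(Q{\left(-9,1 \right)} \right)}} = \frac{1}{2 \left(-7 + 1\right)^{2} \left(-6 + \left(-7 + 1\right)\right)} = \frac{1}{2 \left(-6\right)^{2} \left(-6 - 6\right)} = \frac{1}{2 \cdot 36 \left(-12\right)} = \frac{1}{-864} = - \frac{1}{864}$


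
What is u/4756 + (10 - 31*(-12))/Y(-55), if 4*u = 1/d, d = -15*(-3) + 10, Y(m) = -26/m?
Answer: 10991591613/13602160 ≈ 808.08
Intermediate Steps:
d = 55 (d = 45 + 10 = 55)
u = 1/220 (u = (¼)/55 = (¼)*(1/55) = 1/220 ≈ 0.0045455)
u/4756 + (10 - 31*(-12))/Y(-55) = (1/220)/4756 + (10 - 31*(-12))/((-26/(-55))) = (1/220)*(1/4756) + (10 + 372)/((-26*(-1/55))) = 1/1046320 + 382/(26/55) = 1/1046320 + 382*(55/26) = 1/1046320 + 10505/13 = 10991591613/13602160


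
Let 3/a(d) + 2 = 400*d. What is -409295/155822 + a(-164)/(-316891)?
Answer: -2127176041092056/809833555487501 ≈ -2.6267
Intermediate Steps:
a(d) = 3/(-2 + 400*d)
-409295/155822 + a(-164)/(-316891) = -409295/155822 + (3/(2*(-1 + 200*(-164))))/(-316891) = -409295*1/155822 + (3/(2*(-1 - 32800)))*(-1/316891) = -409295/155822 + ((3/2)/(-32801))*(-1/316891) = -409295/155822 + ((3/2)*(-1/32801))*(-1/316891) = -409295/155822 - 3/65602*(-1/316891) = -409295/155822 + 3/20788683382 = -2127176041092056/809833555487501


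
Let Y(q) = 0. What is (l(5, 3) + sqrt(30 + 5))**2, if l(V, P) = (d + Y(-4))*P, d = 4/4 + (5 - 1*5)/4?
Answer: (3 + sqrt(35))**2 ≈ 79.496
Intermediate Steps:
d = 1 (d = 4*(1/4) + (5 - 5)*(1/4) = 1 + 0*(1/4) = 1 + 0 = 1)
l(V, P) = P (l(V, P) = (1 + 0)*P = 1*P = P)
(l(5, 3) + sqrt(30 + 5))**2 = (3 + sqrt(30 + 5))**2 = (3 + sqrt(35))**2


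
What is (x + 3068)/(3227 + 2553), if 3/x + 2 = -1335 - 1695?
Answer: 9302173/17524960 ≈ 0.53080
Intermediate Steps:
x = -3/3032 (x = 3/(-2 + (-1335 - 1695)) = 3/(-2 - 3030) = 3/(-3032) = 3*(-1/3032) = -3/3032 ≈ -0.00098945)
(x + 3068)/(3227 + 2553) = (-3/3032 + 3068)/(3227 + 2553) = (9302173/3032)/5780 = (9302173/3032)*(1/5780) = 9302173/17524960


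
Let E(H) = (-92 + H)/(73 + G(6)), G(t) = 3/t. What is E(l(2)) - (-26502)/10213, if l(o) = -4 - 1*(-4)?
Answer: 288086/214473 ≈ 1.3432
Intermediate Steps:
l(o) = 0 (l(o) = -4 + 4 = 0)
E(H) = -184/147 + 2*H/147 (E(H) = (-92 + H)/(73 + 3/6) = (-92 + H)/(73 + 3*(1/6)) = (-92 + H)/(73 + 1/2) = (-92 + H)/(147/2) = (-92 + H)*(2/147) = -184/147 + 2*H/147)
E(l(2)) - (-26502)/10213 = (-184/147 + (2/147)*0) - (-26502)/10213 = (-184/147 + 0) - (-26502)/10213 = -184/147 - 1*(-3786/1459) = -184/147 + 3786/1459 = 288086/214473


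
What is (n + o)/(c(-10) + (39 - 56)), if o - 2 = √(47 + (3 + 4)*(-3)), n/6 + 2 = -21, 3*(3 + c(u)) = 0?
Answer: 34/5 - √26/20 ≈ 6.5451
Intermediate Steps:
c(u) = -3 (c(u) = -3 + (⅓)*0 = -3 + 0 = -3)
n = -138 (n = -12 + 6*(-21) = -12 - 126 = -138)
o = 2 + √26 (o = 2 + √(47 + (3 + 4)*(-3)) = 2 + √(47 + 7*(-3)) = 2 + √(47 - 21) = 2 + √26 ≈ 7.0990)
(n + o)/(c(-10) + (39 - 56)) = (-138 + (2 + √26))/(-3 + (39 - 56)) = (-136 + √26)/(-3 - 17) = (-136 + √26)/(-20) = -(-136 + √26)/20 = 34/5 - √26/20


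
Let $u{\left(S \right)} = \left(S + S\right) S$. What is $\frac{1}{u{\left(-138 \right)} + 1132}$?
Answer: $\frac{1}{39220} \approx 2.5497 \cdot 10^{-5}$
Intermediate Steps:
$u{\left(S \right)} = 2 S^{2}$ ($u{\left(S \right)} = 2 S S = 2 S^{2}$)
$\frac{1}{u{\left(-138 \right)} + 1132} = \frac{1}{2 \left(-138\right)^{2} + 1132} = \frac{1}{2 \cdot 19044 + 1132} = \frac{1}{38088 + 1132} = \frac{1}{39220}$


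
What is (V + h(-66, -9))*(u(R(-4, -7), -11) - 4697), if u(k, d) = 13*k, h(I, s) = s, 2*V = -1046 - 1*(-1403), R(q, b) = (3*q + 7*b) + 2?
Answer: -926148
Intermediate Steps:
R(q, b) = 2 + 3*q + 7*b
V = 357/2 (V = (-1046 - 1*(-1403))/2 = (-1046 + 1403)/2 = (½)*357 = 357/2 ≈ 178.50)
(V + h(-66, -9))*(u(R(-4, -7), -11) - 4697) = (357/2 - 9)*(13*(2 + 3*(-4) + 7*(-7)) - 4697) = 339*(13*(2 - 12 - 49) - 4697)/2 = 339*(13*(-59) - 4697)/2 = 339*(-767 - 4697)/2 = (339/2)*(-5464) = -926148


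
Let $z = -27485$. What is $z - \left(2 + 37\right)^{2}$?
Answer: $-29006$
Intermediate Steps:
$z - \left(2 + 37\right)^{2} = -27485 - \left(2 + 37\right)^{2} = -27485 - 39^{2} = -27485 - 1521 = -29006$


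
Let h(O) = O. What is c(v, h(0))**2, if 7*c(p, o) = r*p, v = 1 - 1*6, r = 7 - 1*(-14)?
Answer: 225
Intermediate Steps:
r = 21 (r = 7 + 14 = 21)
v = -5 (v = 1 - 6 = -5)
c(p, o) = 3*p (c(p, o) = (21*p)/7 = 3*p)
c(v, h(0))**2 = (3*(-5))**2 = (-15)**2 = 225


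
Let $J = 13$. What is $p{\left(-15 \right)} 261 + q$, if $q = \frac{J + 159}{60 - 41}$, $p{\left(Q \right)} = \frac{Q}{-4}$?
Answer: $\frac{75073}{76} \approx 987.8$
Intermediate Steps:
$p{\left(Q \right)} = - \frac{Q}{4}$ ($p{\left(Q \right)} = Q \left(- \frac{1}{4}\right) = - \frac{Q}{4}$)
$q = \frac{172}{19}$ ($q = \frac{13 + 159}{60 - 41} = \frac{172}{19} \approx 9.0526$)
$p{\left(-15 \right)} 261 + q = \left(- \frac{1}{4}\right) \left(-15\right) 261 + \frac{172}{19} = \frac{15}{4} \cdot 261 + \frac{172}{19} = \frac{3915}{4} + \frac{172}{19} = \frac{75073}{76}$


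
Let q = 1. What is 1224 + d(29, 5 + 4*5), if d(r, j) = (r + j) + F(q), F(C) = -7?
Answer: 1271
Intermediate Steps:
d(r, j) = -7 + j + r (d(r, j) = (r + j) - 7 = (j + r) - 7 = -7 + j + r)
1224 + d(29, 5 + 4*5) = 1224 + (-7 + (5 + 4*5) + 29) = 1224 + (-7 + (5 + 20) + 29) = 1224 + (-7 + 25 + 29) = 1224 + 47 = 1271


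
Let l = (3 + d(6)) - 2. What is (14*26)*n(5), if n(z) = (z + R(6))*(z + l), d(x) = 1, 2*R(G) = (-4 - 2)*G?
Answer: -33124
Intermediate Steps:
R(G) = -3*G (R(G) = ((-4 - 2)*G)/2 = (-6*G)/2 = -3*G)
l = 2 (l = (3 + 1) - 2 = 4 - 2 = 2)
n(z) = (-18 + z)*(2 + z) (n(z) = (z - 3*6)*(z + 2) = (z - 18)*(2 + z) = (-18 + z)*(2 + z))
(14*26)*n(5) = (14*26)*(-36 + 5² - 16*5) = 364*(-36 + 25 - 80) = 364*(-91) = -33124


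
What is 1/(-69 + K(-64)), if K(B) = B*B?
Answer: 1/4027 ≈ 0.00024832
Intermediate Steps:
K(B) = B**2
1/(-69 + K(-64)) = 1/(-69 + (-64)**2) = 1/(-69 + 4096) = 1/4027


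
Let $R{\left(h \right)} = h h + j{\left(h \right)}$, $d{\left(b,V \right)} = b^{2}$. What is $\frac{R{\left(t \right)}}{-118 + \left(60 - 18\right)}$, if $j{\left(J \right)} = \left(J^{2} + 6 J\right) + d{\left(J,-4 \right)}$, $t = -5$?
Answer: $- \frac{45}{76} \approx -0.5921$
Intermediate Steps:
$j{\left(J \right)} = 2 J^{2} + 6 J$ ($j{\left(J \right)} = \left(J^{2} + 6 J\right) + J^{2} = 2 J^{2} + 6 J$)
$R{\left(h \right)} = h^{2} + 2 h \left(3 + h\right)$ ($R{\left(h \right)} = h h + 2 h \left(3 + h\right) = h^{2} + 2 h \left(3 + h\right)$)
$\frac{R{\left(t \right)}}{-118 + \left(60 - 18\right)} = \frac{3 \left(-5\right) \left(2 - 5\right)}{-118 + \left(60 - 18\right)} = \frac{3 \left(-5\right) \left(-3\right)}{-118 + 42} = \frac{45}{-76} = 45 \left(- \frac{1}{76}\right) = - \frac{45}{76}$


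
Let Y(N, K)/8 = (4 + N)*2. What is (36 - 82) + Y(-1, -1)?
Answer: 2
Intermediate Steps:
Y(N, K) = 64 + 16*N (Y(N, K) = 8*((4 + N)*2) = 8*(8 + 2*N) = 64 + 16*N)
(36 - 82) + Y(-1, -1) = (36 - 82) + (64 + 16*(-1)) = -46 + (64 - 16) = -46 + 48 = 2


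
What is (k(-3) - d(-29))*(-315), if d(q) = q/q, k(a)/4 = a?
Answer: 4095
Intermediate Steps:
k(a) = 4*a
d(q) = 1
(k(-3) - d(-29))*(-315) = (4*(-3) - 1*1)*(-315) = (-12 - 1)*(-315) = -13*(-315) = 4095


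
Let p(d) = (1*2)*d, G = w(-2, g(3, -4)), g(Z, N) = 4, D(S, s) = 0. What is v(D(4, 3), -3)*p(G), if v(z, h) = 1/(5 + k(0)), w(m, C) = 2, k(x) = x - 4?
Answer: 4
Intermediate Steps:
k(x) = -4 + x
G = 2
p(d) = 2*d
v(z, h) = 1 (v(z, h) = 1/(5 + (-4 + 0)) = 1/(5 - 4) = 1/1 = 1)
v(D(4, 3), -3)*p(G) = 1*(2*2) = 1*4 = 4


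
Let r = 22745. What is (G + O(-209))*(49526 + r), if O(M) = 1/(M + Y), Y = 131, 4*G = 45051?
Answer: 126979207477/156 ≈ 8.1397e+8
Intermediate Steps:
G = 45051/4 (G = (¼)*45051 = 45051/4 ≈ 11263.)
O(M) = 1/(131 + M) (O(M) = 1/(M + 131) = 1/(131 + M))
(G + O(-209))*(49526 + r) = (45051/4 + 1/(131 - 209))*(49526 + 22745) = (45051/4 + 1/(-78))*72271 = (45051/4 - 1/78)*72271 = (1756987/156)*72271 = 126979207477/156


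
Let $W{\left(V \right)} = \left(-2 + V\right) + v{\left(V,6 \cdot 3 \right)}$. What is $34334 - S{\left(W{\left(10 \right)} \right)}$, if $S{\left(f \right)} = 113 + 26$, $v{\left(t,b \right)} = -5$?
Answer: $34195$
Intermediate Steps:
$W{\left(V \right)} = -7 + V$ ($W{\left(V \right)} = \left(-2 + V\right) - 5 = -7 + V$)
$S{\left(f \right)} = 139$
$34334 - S{\left(W{\left(10 \right)} \right)} = 34334 - 139 = 34195$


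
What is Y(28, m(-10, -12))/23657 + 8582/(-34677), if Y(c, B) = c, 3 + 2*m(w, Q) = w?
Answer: -202053418/820353789 ≈ -0.24630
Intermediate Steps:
m(w, Q) = -3/2 + w/2
Y(28, m(-10, -12))/23657 + 8582/(-34677) = 28/23657 + 8582/(-34677) = 28*(1/23657) + 8582*(-1/34677) = 28/23657 - 8582/34677 = -202053418/820353789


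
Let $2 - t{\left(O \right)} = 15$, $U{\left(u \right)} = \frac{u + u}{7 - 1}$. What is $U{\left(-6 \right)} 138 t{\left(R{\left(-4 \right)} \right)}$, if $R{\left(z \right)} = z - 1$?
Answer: $3588$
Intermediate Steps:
$R{\left(z \right)} = -1 + z$ ($R{\left(z \right)} = z - 1 = -1 + z$)
$U{\left(u \right)} = \frac{u}{3}$ ($U{\left(u \right)} = \frac{2 u}{6} = 2 u \frac{1}{6} = \frac{u}{3}$)
$t{\left(O \right)} = -13$ ($t{\left(O \right)} = 2 - 15 = -13$)
$U{\left(-6 \right)} 138 t{\left(R{\left(-4 \right)} \right)} = \frac{1}{3} \left(-6\right) 138 \left(-13\right) = \left(-2\right) 138 \left(-13\right) = \left(-276\right) \left(-13\right) = 3588$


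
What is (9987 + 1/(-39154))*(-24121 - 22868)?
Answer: -18374155518033/39154 ≈ -4.6928e+8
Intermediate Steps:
(9987 + 1/(-39154))*(-24121 - 22868) = (9987 - 1/39154)*(-46989) = (391030997/39154)*(-46989) = -18374155518033/39154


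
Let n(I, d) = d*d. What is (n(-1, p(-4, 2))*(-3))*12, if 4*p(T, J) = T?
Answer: -36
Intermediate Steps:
p(T, J) = T/4
n(I, d) = d**2
(n(-1, p(-4, 2))*(-3))*12 = (((1/4)*(-4))**2*(-3))*12 = ((-1)**2*(-3))*12 = (1*(-3))*12 = -3*12 = -36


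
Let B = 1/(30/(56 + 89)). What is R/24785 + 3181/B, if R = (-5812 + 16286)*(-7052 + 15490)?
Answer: 3036055258/718765 ≈ 4224.0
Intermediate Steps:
R = 88379612 (R = 10474*8438 = 88379612)
B = 29/6 (B = 1/(30/145) = 1/((1/145)*30) = 1/(6/29) = 29/6 ≈ 4.8333)
R/24785 + 3181/B = 88379612/24785 + 3181/(29/6) = 88379612*(1/24785) + 3181*(6/29) = 88379612/24785 + 19086/29 = 3036055258/718765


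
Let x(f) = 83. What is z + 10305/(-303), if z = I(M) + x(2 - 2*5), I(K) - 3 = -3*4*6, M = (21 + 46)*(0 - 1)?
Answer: -2021/101 ≈ -20.010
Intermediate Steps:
M = -67 (M = 67*(-1) = -67)
I(K) = -69 (I(K) = 3 - 3*4*6 = 3 - 12*6 = 3 - 72 = -69)
z = 14 (z = -69 + 83 = 14)
z + 10305/(-303) = 14 + 10305/(-303) = 14 + 10305*(-1/303) = 14 - 3435/101 = -2021/101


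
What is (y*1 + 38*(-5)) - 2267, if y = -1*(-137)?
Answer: -2320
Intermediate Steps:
y = 137
(y*1 + 38*(-5)) - 2267 = (137*1 + 38*(-5)) - 2267 = (137 - 190) - 2267 = -53 - 2267 = -2320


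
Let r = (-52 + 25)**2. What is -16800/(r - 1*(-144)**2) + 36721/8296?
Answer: 291349949/55326024 ≈ 5.2661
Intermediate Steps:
r = 729 (r = (-27)**2 = 729)
-16800/(r - 1*(-144)**2) + 36721/8296 = -16800/(729 - 1*(-144)**2) + 36721/8296 = -16800/(729 - 1*20736) + 36721*(1/8296) = -16800/(729 - 20736) + 36721/8296 = -16800/(-20007) + 36721/8296 = -16800*(-1/20007) + 36721/8296 = 5600/6669 + 36721/8296 = 291349949/55326024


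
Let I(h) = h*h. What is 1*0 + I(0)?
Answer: 0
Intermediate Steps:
I(h) = h²
1*0 + I(0) = 1*0 + 0² = 0 + 0 = 0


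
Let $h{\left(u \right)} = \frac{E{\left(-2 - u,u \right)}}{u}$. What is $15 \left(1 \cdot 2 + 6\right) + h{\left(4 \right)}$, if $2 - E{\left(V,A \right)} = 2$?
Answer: $120$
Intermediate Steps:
$E{\left(V,A \right)} = 0$ ($E{\left(V,A \right)} = 2 - 2 = 0$)
$h{\left(u \right)} = 0$ ($h{\left(u \right)} = \frac{0}{u} = 0$)
$15 \left(1 \cdot 2 + 6\right) + h{\left(4 \right)} = 15 \left(1 \cdot 2 + 6\right) + 0 = 15 \left(2 + 6\right) + 0 = 15 \cdot 8 + 0 = 120 + 0 = 120$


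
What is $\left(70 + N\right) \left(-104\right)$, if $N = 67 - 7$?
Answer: $-13520$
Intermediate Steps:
$N = 60$
$\left(70 + N\right) \left(-104\right) = \left(70 + 60\right) \left(-104\right) = 130 \left(-104\right) = -13520$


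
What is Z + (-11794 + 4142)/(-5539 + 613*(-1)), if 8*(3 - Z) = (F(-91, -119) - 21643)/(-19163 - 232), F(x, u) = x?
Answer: 244825607/59659020 ≈ 4.1037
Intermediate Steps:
Z = 221873/77580 (Z = 3 - (-91 - 21643)/(8*(-19163 - 232)) = 3 - (-10867)/(4*(-19395)) = 3 - (-10867)*(-1)/(4*19395) = 3 - ⅛*21734/19395 = 3 - 10867/77580 = 221873/77580 ≈ 2.8599)
Z + (-11794 + 4142)/(-5539 + 613*(-1)) = 221873/77580 + (-11794 + 4142)/(-5539 + 613*(-1)) = 221873/77580 - 7652/(-5539 - 613) = 221873/77580 - 7652/(-6152) = 221873/77580 - 7652*(-1/6152) = 221873/77580 + 1913/1538 = 244825607/59659020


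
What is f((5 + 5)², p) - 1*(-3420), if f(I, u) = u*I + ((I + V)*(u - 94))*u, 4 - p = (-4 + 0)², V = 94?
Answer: 248988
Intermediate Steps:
p = -12 (p = 4 - (-4 + 0)² = 4 - 1*(-4)² = 4 - 1*16 = 4 - 16 = -12)
f(I, u) = I*u + u*(-94 + u)*(94 + I) (f(I, u) = u*I + ((I + 94)*(u - 94))*u = I*u + ((94 + I)*(-94 + u))*u = I*u + ((-94 + u)*(94 + I))*u = I*u + u*(-94 + u)*(94 + I))
f((5 + 5)², p) - 1*(-3420) = -12*(-8836 - 93*(5 + 5)² + 94*(-12) + (5 + 5)²*(-12)) - 1*(-3420) = -12*(-8836 - 93*10² - 1128 + 10²*(-12)) + 3420 = -12*(-8836 - 93*100 - 1128 + 100*(-12)) + 3420 = -12*(-8836 - 9300 - 1128 - 1200) + 3420 = -12*(-20464) + 3420 = 245568 + 3420 = 248988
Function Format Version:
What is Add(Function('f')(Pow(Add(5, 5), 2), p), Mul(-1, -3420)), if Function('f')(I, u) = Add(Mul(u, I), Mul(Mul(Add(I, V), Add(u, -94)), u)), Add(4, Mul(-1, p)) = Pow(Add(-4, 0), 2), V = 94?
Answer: 248988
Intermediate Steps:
p = -12 (p = Add(4, Mul(-1, Pow(Add(-4, 0), 2))) = Add(4, Mul(-1, Pow(-4, 2))) = Add(4, Mul(-1, 16)) = Add(4, -16) = -12)
Function('f')(I, u) = Add(Mul(I, u), Mul(u, Add(-94, u), Add(94, I))) (Function('f')(I, u) = Add(Mul(u, I), Mul(Mul(Add(I, 94), Add(u, -94)), u)) = Add(Mul(I, u), Mul(Mul(Add(94, I), Add(-94, u)), u)) = Add(Mul(I, u), Mul(Mul(Add(-94, u), Add(94, I)), u)) = Add(Mul(I, u), Mul(u, Add(-94, u), Add(94, I))))
Add(Function('f')(Pow(Add(5, 5), 2), p), Mul(-1, -3420)) = Add(Mul(-12, Add(-8836, Mul(-93, Pow(Add(5, 5), 2)), Mul(94, -12), Mul(Pow(Add(5, 5), 2), -12))), Mul(-1, -3420)) = Add(Mul(-12, Add(-8836, Mul(-93, Pow(10, 2)), -1128, Mul(Pow(10, 2), -12))), 3420) = Add(Mul(-12, Add(-8836, Mul(-93, 100), -1128, Mul(100, -12))), 3420) = Add(Mul(-12, Add(-8836, -9300, -1128, -1200)), 3420) = Add(Mul(-12, -20464), 3420) = Add(245568, 3420) = 248988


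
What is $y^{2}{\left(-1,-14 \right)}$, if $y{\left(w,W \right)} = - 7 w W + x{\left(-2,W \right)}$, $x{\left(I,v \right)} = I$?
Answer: $10000$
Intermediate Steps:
$y{\left(w,W \right)} = -2 - 7 W w$ ($y{\left(w,W \right)} = - 7 w W - 2 = - 7 W w - 2 = -2 - 7 W w$)
$y^{2}{\left(-1,-14 \right)} = \left(-2 - \left(-98\right) \left(-1\right)\right)^{2} = \left(-2 - 98\right)^{2} = \left(-100\right)^{2} = 10000$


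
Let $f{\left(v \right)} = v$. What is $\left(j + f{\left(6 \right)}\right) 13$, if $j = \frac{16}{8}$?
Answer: $104$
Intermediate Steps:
$j = 2$ ($j = 16 \cdot \frac{1}{8} = 2$)
$\left(j + f{\left(6 \right)}\right) 13 = \left(2 + 6\right) 13 = 8 \cdot 13 = 104$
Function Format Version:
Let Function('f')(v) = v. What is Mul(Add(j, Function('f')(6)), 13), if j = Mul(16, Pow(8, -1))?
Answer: 104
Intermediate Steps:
j = 2 (j = Mul(16, Rational(1, 8)) = 2)
Mul(Add(j, Function('f')(6)), 13) = Mul(Add(2, 6), 13) = Mul(8, 13) = 104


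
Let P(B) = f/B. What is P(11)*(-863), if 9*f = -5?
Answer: 4315/99 ≈ 43.586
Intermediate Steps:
f = -5/9 (f = (⅑)*(-5) = -5/9 ≈ -0.55556)
P(B) = -5/(9*B)
P(11)*(-863) = -5/9/11*(-863) = -5/9*1/11*(-863) = -5/99*(-863) = 4315/99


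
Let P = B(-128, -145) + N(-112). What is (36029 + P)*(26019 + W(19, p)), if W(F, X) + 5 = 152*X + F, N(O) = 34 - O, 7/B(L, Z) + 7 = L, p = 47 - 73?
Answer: 107835169058/135 ≈ 7.9878e+8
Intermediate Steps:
p = -26
B(L, Z) = 7/(-7 + L)
P = 19703/135 (P = 7/(-7 - 128) + (34 - 1*(-112)) = 7/(-135) + (34 + 112) = 7*(-1/135) + 146 = -7/135 + 146 = 19703/135 ≈ 145.95)
W(F, X) = -5 + F + 152*X (W(F, X) = -5 + (152*X + F) = -5 + (F + 152*X) = -5 + F + 152*X)
(36029 + P)*(26019 + W(19, p)) = (36029 + 19703/135)*(26019 + (-5 + 19 + 152*(-26))) = 4883618*(26019 + (-5 + 19 - 3952))/135 = 4883618*(26019 - 3938)/135 = (4883618/135)*22081 = 107835169058/135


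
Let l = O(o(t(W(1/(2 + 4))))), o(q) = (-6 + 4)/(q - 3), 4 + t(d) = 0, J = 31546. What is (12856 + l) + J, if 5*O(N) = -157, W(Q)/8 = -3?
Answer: 221853/5 ≈ 44371.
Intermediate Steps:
W(Q) = -24 (W(Q) = 8*(-3) = -24)
t(d) = -4 (t(d) = -4 + 0 = -4)
o(q) = -2/(-3 + q)
O(N) = -157/5 (O(N) = (⅕)*(-157) = -157/5)
l = -157/5 ≈ -31.400
(12856 + l) + J = (12856 - 157/5) + 31546 = 64123/5 + 31546 = 221853/5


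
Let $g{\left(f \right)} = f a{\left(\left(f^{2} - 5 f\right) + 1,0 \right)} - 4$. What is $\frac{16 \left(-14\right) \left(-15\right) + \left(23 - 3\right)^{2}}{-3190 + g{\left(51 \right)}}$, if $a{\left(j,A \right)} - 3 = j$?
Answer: $\frac{235}{7291} \approx 0.032232$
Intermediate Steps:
$a{\left(j,A \right)} = 3 + j$
$g{\left(f \right)} = -4 + f \left(4 + f^{2} - 5 f\right)$ ($g{\left(f \right)} = f \left(3 + \left(\left(f^{2} - 5 f\right) + 1\right)\right) - 4 = f \left(3 + \left(1 + f^{2} - 5 f\right)\right) - 4 = f \left(4 + f^{2} - 5 f\right) - 4 = -4 + f \left(4 + f^{2} - 5 f\right)$)
$\frac{16 \left(-14\right) \left(-15\right) + \left(23 - 3\right)^{2}}{-3190 + g{\left(51 \right)}} = \frac{16 \left(-14\right) \left(-15\right) + \left(23 - 3\right)^{2}}{-3190 - \left(4 - 51 \left(4 + 51^{2} - 255\right)\right)} = \frac{\left(-224\right) \left(-15\right) + 20^{2}}{-3190 - \left(4 - 51 \left(4 + 2601 - 255\right)\right)} = \frac{3360 + 400}{-3190 + \left(-4 + 51 \cdot 2350\right)} = \frac{3760}{-3190 + \left(-4 + 119850\right)} = \frac{3760}{-3190 + 119846} = \frac{3760}{116656} = 3760 \cdot \frac{1}{116656} = \frac{235}{7291}$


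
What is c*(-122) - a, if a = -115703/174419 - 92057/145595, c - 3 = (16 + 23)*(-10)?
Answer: 171287206420634/3627790615 ≈ 47215.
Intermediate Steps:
c = -387 (c = 3 + (16 + 23)*(-10) = 3 + 39*(-10) = 3 - 390 = -387)
a = -4700324024/3627790615 (a = -115703*1/174419 - 92057*1/145595 = -16529/24917 - 92057/145595 = -4700324024/3627790615 ≈ -1.2956)
c*(-122) - a = -387*(-122) - 1*(-4700324024/3627790615) = 47214 + 4700324024/3627790615 = 171287206420634/3627790615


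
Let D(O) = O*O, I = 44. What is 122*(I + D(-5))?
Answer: 8418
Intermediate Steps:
D(O) = O²
122*(I + D(-5)) = 122*(44 + (-5)²) = 122*(44 + 25) = 122*69 = 8418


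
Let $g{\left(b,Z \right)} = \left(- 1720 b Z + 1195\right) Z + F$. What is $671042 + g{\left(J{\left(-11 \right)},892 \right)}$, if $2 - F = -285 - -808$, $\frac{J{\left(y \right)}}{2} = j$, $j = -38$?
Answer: $104010934541$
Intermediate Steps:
$J{\left(y \right)} = -76$ ($J{\left(y \right)} = 2 \left(-38\right) = -76$)
$F = -521$ ($F = 2 - \left(-285 - -808\right) = 2 - \left(-285 + 808\right) = 2 - 523 = -521$)
$g{\left(b,Z \right)} = -521 + Z \left(1195 - 1720 Z b\right)$ ($g{\left(b,Z \right)} = \left(- 1720 b Z + 1195\right) Z - 521 = \left(- 1720 Z b + 1195\right) Z - 521 = \left(1195 - 1720 Z b\right) Z - 521 = Z \left(1195 - 1720 Z b\right) - 521 = -521 + Z \left(1195 - 1720 Z b\right)$)
$671042 + g{\left(J{\left(-11 \right)},892 \right)} = 671042 - \left(-1065419 - 104009198080\right) = 671042 + \left(-521 + 1065940 + 104009198080\right) = 671042 + 104010263499 = 104010934541$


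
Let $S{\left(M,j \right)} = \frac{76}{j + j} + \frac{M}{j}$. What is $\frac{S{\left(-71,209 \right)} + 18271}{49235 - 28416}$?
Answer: $\frac{347146}{395561} \approx 0.8776$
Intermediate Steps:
$S{\left(M,j \right)} = \frac{38}{j} + \frac{M}{j}$ ($S{\left(M,j \right)} = \frac{76}{2 j} + \frac{M}{j} = 76 \frac{1}{2 j} + \frac{M}{j} = \frac{38}{j} + \frac{M}{j}$)
$\frac{S{\left(-71,209 \right)} + 18271}{49235 - 28416} = \frac{\frac{38 - 71}{209} + 18271}{49235 - 28416} = \frac{\frac{1}{209} \left(-33\right) + 18271}{20819} = \left(- \frac{3}{19} + 18271\right) \frac{1}{20819} = \frac{347146}{19} \cdot \frac{1}{20819} = \frac{347146}{395561}$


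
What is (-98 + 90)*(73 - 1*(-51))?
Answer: -992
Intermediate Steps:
(-98 + 90)*(73 - 1*(-51)) = -8*(73 + 51) = -8*124 = -992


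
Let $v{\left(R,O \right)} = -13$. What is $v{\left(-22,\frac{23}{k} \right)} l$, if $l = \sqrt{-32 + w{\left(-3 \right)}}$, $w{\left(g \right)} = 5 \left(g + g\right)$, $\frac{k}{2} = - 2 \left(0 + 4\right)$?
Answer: $- 13 i \sqrt{62} \approx - 102.36 i$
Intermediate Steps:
$k = -16$ ($k = 2 \left(- 2 \left(0 + 4\right)\right) = 2 \left(\left(-2\right) 4\right) = 2 \left(-8\right) = -16$)
$w{\left(g \right)} = 10 g$ ($w{\left(g \right)} = 5 \cdot 2 g = 10 g$)
$l = i \sqrt{62}$ ($l = \sqrt{-32 + 10 \left(-3\right)} = \sqrt{-32 - 30} = \sqrt{-62} = i \sqrt{62} \approx 7.874 i$)
$v{\left(-22,\frac{23}{k} \right)} l = - 13 i \sqrt{62}$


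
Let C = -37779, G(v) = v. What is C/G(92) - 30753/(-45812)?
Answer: -107993892/263419 ≈ -409.97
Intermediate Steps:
C/G(92) - 30753/(-45812) = -37779/92 - 30753/(-45812) = -37779*1/92 - 30753*(-1/45812) = -37779/92 + 30753/45812 = -107993892/263419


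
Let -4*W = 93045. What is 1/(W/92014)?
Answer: -368056/93045 ≈ -3.9557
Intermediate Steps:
W = -93045/4 (W = -¼*93045 = -93045/4 ≈ -23261.)
1/(W/92014) = 1/(-93045/4/92014) = 1/(-93045/4*1/92014) = 1/(-93045/368056) = -368056/93045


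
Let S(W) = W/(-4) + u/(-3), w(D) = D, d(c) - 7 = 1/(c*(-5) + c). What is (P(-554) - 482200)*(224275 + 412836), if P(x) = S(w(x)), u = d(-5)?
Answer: -6142563630747/20 ≈ -3.0713e+11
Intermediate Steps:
d(c) = 7 - 1/(4*c) (d(c) = 7 + 1/(c*(-5) + c) = 7 + 1/(-5*c + c) = 7 + 1/(-4*c) = 7 - 1/(4*c))
u = 141/20 (u = 7 - ¼/(-5) = 7 - ¼*(-⅕) = 7 + 1/20 = 141/20 ≈ 7.0500)
S(W) = -47/20 - W/4 (S(W) = W/(-4) + (141/20)/(-3) = W*(-¼) + (141/20)*(-⅓) = -W/4 - 47/20 = -47/20 - W/4)
P(x) = -47/20 - x/4
(P(-554) - 482200)*(224275 + 412836) = ((-47/20 - ¼*(-554)) - 482200)*(224275 + 412836) = ((-47/20 + 277/2) - 482200)*637111 = (2723/20 - 482200)*637111 = -9641277/20*637111 = -6142563630747/20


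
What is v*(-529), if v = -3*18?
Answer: 28566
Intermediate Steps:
v = -54
v*(-529) = -54*(-529) = 28566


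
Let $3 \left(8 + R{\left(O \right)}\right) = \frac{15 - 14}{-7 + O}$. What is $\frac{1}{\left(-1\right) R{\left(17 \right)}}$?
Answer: $\frac{30}{239} \approx 0.12552$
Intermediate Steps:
$R{\left(O \right)} = -8 + \frac{1}{3 \left(-7 + O\right)}$ ($R{\left(O \right)} = -8 + \frac{\left(15 - 14\right) \frac{1}{-7 + O}}{3} = -8 + \frac{1 \frac{1}{-7 + O}}{3} = -8 + \frac{1}{3 \left(-7 + O\right)}$)
$\frac{1}{\left(-1\right) R{\left(17 \right)}} = \frac{1}{\left(-1\right) \frac{169 - 408}{3 \left(-7 + 17\right)}} = \frac{1}{\left(-1\right) \frac{169 - 408}{3 \cdot 10}} = \frac{1}{\left(-1\right) \frac{1}{3} \cdot \frac{1}{10} \left(-239\right)} = \frac{1}{\left(-1\right) \left(- \frac{239}{30}\right)} = \frac{1}{\frac{239}{30}} = \frac{30}{239}$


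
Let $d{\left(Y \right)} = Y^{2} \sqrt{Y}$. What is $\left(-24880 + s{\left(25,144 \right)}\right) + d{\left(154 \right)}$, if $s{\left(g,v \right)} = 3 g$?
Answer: $-24805 + 23716 \sqrt{154} \approx 2.695 \cdot 10^{5}$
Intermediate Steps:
$d{\left(Y \right)} = Y^{\frac{5}{2}}$
$\left(-24880 + s{\left(25,144 \right)}\right) + d{\left(154 \right)} = \left(-24880 + 3 \cdot 25\right) + 154^{\frac{5}{2}} = \left(-24880 + 75\right) + 23716 \sqrt{154} = -24805 + 23716 \sqrt{154}$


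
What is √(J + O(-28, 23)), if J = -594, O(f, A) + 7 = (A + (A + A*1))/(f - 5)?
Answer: I*√72974/11 ≈ 24.558*I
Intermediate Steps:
O(f, A) = -7 + 3*A/(-5 + f) (O(f, A) = -7 + (A + (A + A*1))/(f - 5) = -7 + (A + (A + A))/(-5 + f) = -7 + (A + 2*A)/(-5 + f) = -7 + (3*A)/(-5 + f) = -7 + 3*A/(-5 + f))
√(J + O(-28, 23)) = √(-594 + (35 - 7*(-28) + 3*23)/(-5 - 28)) = √(-594 + (35 + 196 + 69)/(-33)) = √(-594 - 1/33*300) = √(-594 - 100/11) = √(-6634/11) = I*√72974/11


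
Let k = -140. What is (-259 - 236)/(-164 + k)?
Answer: 495/304 ≈ 1.6283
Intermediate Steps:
(-259 - 236)/(-164 + k) = (-259 - 236)/(-164 - 140) = -495/(-304) = -495*(-1/304) = 495/304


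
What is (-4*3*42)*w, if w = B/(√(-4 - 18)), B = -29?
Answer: -7308*I*√22/11 ≈ -3116.1*I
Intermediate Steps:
w = 29*I*√22/22 (w = -29/√(-4 - 18) = -29*(-I*√22/22) = -(-29)*I*√22/22 = 29*I*√22/22 ≈ 6.1828*I)
(-4*3*42)*w = (-4*3*42)*(29*I*√22/22) = (-12*42)*(29*I*√22/22) = -7308*I*√22/11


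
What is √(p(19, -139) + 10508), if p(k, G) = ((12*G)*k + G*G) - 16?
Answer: I*√1879 ≈ 43.347*I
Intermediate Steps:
p(k, G) = -16 + G² + 12*G*k (p(k, G) = (12*G*k + G²) - 16 = (G² + 12*G*k) - 16 = -16 + G² + 12*G*k)
√(p(19, -139) + 10508) = √((-16 + (-139)² + 12*(-139)*19) + 10508) = √((-16 + 19321 - 31692) + 10508) = √(-12387 + 10508) = √(-1879) = I*√1879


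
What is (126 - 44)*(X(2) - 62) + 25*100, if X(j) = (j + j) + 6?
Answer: -1764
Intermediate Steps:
X(j) = 6 + 2*j (X(j) = 2*j + 6 = 6 + 2*j)
(126 - 44)*(X(2) - 62) + 25*100 = (126 - 44)*((6 + 2*2) - 62) + 25*100 = 82*((6 + 4) - 62) + 2500 = 82*(10 - 62) + 2500 = 82*(-52) + 2500 = -4264 + 2500 = -1764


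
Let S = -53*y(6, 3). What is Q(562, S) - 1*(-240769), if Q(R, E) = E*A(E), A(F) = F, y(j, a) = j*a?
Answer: 1150885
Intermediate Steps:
y(j, a) = a*j
S = -954 (S = -159*6 = -53*18 = -954)
Q(R, E) = E**2 (Q(R, E) = E*E = E**2)
Q(562, S) - 1*(-240769) = (-954)**2 - 1*(-240769) = 910116 + 240769 = 1150885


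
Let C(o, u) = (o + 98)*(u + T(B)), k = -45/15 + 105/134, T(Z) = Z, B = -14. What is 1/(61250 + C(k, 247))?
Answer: 134/11198055 ≈ 1.1966e-5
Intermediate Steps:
k = -297/134 (k = -45*1/15 + 105*(1/134) = -3 + 105/134 = -297/134 ≈ -2.2164)
C(o, u) = (-14 + u)*(98 + o) (C(o, u) = (o + 98)*(u - 14) = (98 + o)*(-14 + u) = (-14 + u)*(98 + o))
1/(61250 + C(k, 247)) = 1/(61250 + (-1372 - 14*(-297/134) + 98*247 - 297/134*247)) = 1/(61250 + (-1372 + 2079/67 + 24206 - 73359/134)) = 1/(61250 + 2990555/134) = 1/(11198055/134) = 134/11198055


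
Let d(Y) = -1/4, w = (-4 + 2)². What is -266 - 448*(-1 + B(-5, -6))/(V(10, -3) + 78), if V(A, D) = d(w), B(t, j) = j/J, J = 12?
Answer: -80038/311 ≈ -257.36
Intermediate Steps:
B(t, j) = j/12
w = 4 (w = (-2)² = 4)
d(Y) = -¼ (d(Y) = -1*¼ = -¼)
V(A, D) = -¼
-266 - 448*(-1 + B(-5, -6))/(V(10, -3) + 78) = -266 - 448*(-1 + (1/12)*(-6))/(-¼ + 78) = -266 - 448*(-1 - ½)/311/4 = -266 - (-672)*4/311 = -266 - 448*(-6/311) = -266 + 2688/311 = -80038/311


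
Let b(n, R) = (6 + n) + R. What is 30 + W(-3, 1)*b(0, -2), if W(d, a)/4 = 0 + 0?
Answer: 30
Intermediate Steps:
W(d, a) = 0 (W(d, a) = 4*(0 + 0) = 4*0 = 0)
b(n, R) = 6 + R + n
30 + W(-3, 1)*b(0, -2) = 30 + 0*(6 - 2 + 0) = 30 + 0*4 = 30 + 0 = 30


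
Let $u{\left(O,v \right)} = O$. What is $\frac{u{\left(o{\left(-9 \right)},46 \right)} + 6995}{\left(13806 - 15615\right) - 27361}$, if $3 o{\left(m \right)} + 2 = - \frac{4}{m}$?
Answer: $- \frac{188851}{787590} \approx -0.23978$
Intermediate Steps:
$o{\left(m \right)} = - \frac{2}{3} - \frac{4}{3 m}$ ($o{\left(m \right)} = - \frac{2}{3} + \frac{\left(-4\right) \frac{1}{m}}{3} = - \frac{2}{3} - \frac{4}{3 m}$)
$\frac{u{\left(o{\left(-9 \right)},46 \right)} + 6995}{\left(13806 - 15615\right) - 27361} = \frac{\frac{2 \left(-2 - -9\right)}{3 \left(-9\right)} + 6995}{\left(13806 - 15615\right) - 27361} = \frac{\frac{2}{3} \left(- \frac{1}{9}\right) \left(-2 + 9\right) + 6995}{\left(13806 - 15615\right) - 27361} = \frac{\frac{2}{3} \left(- \frac{1}{9}\right) 7 + 6995}{-1809 - 27361} = \frac{- \frac{14}{27} + 6995}{-29170} = \frac{188851}{27} \left(- \frac{1}{29170}\right) = - \frac{188851}{787590}$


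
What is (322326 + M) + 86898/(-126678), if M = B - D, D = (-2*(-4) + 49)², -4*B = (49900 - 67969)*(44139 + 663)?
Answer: 8559248660033/42226 ≈ 2.0270e+8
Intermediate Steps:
B = 404763669/2 (B = -(49900 - 67969)*(44139 + 663)/4 = -(-18069)*44802/4 = -¼*(-809527338) = 404763669/2 ≈ 2.0238e+8)
D = 3249 (D = (8 + 49)² = 57² = 3249)
M = 404757171/2 (M = 404763669/2 - 1*3249 = 404763669/2 - 3249 = 404757171/2 ≈ 2.0238e+8)
(322326 + M) + 86898/(-126678) = (322326 + 404757171/2) + 86898/(-126678) = 405401823/2 + 86898*(-1/126678) = 405401823/2 - 14483/21113 = 8559248660033/42226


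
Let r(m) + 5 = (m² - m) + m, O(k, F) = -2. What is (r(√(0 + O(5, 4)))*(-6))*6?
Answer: 252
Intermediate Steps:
r(m) = -5 + m² (r(m) = -5 + ((m² - m) + m) = -5 + m²)
(r(√(0 + O(5, 4)))*(-6))*6 = ((-5 + (√(0 - 2))²)*(-6))*6 = ((-5 + (√(-2))²)*(-6))*6 = ((-5 + (I*√2)²)*(-6))*6 = ((-5 - 2)*(-6))*6 = -7*(-6)*6 = 42*6 = 252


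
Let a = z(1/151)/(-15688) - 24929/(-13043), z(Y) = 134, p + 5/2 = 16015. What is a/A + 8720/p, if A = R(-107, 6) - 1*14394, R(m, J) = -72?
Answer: 1720338277480387/3159813275583720 ≈ 0.54444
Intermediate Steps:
p = 32025/2 (p = -5/2 + 16015 = 32025/2 ≈ 16013.)
A = -14466 (A = -72 - 1*14394 = -72 - 14394 = -14466)
a = 194669195/102309292 (a = 134/(-15688) - 24929/(-13043) = 134*(-1/15688) - 24929*(-1/13043) = -67/7844 + 24929/13043 = 194669195/102309292 ≈ 1.9028)
a/A + 8720/p = (194669195/102309292)/(-14466) + 8720/(32025/2) = (194669195/102309292)*(-1/14466) + 8720*(2/32025) = -194669195/1480006218072 + 3488/6405 = 1720338277480387/3159813275583720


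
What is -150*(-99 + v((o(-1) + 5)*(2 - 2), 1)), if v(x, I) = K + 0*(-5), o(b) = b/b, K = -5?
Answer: 15600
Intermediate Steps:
o(b) = 1
v(x, I) = -5 (v(x, I) = -5 + 0*(-5) = -5 + 0 = -5)
-150*(-99 + v((o(-1) + 5)*(2 - 2), 1)) = -150*(-99 - 5) = -150*(-104) = 15600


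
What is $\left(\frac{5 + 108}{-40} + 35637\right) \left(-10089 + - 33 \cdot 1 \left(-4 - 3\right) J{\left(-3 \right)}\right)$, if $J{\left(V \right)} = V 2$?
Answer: $- \frac{3271217265}{8} \approx -4.089 \cdot 10^{8}$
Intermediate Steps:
$J{\left(V \right)} = 2 V$
$\left(\frac{5 + 108}{-40} + 35637\right) \left(-10089 + - 33 \cdot 1 \left(-4 - 3\right) J{\left(-3 \right)}\right) = \left(\frac{5 + 108}{-40} + 35637\right) \left(-10089 + - 33 \cdot 1 \left(-4 - 3\right) 2 \left(-3\right)\right) = \left(\left(- \frac{1}{40}\right) 113 + 35637\right) \left(-10089 + - 33 \cdot 1 \left(-7\right) \left(-6\right)\right) = \left(- \frac{113}{40} + 35637\right) \left(-10089 + \left(-33\right) \left(-7\right) \left(-6\right)\right) = \frac{1425367 \left(-10089 + 231 \left(-6\right)\right)}{40} = \frac{1425367 \left(-10089 - 1386\right)}{40} = \frac{1425367}{40} \left(-11475\right) = - \frac{3271217265}{8}$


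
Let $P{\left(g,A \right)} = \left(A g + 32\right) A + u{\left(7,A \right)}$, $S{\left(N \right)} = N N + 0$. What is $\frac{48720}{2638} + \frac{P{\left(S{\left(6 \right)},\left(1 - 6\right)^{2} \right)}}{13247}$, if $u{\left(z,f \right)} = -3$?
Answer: $\frac{353425663}{17472793} \approx 20.227$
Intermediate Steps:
$S{\left(N \right)} = N^{2}$ ($S{\left(N \right)} = N^{2} + 0 = N^{2}$)
$P{\left(g,A \right)} = -3 + A \left(32 + A g\right)$ ($P{\left(g,A \right)} = \left(A g + 32\right) A - 3 = \left(32 + A g\right) A - 3 = A \left(32 + A g\right) - 3 = -3 + A \left(32 + A g\right)$)
$\frac{48720}{2638} + \frac{P{\left(S{\left(6 \right)},\left(1 - 6\right)^{2} \right)}}{13247} = \frac{48720}{2638} + \frac{-3 + 32 \left(1 - 6\right)^{2} + 6^{2} \left(\left(1 - 6\right)^{2}\right)^{2}}{13247} = 48720 \cdot \frac{1}{2638} + \left(-3 + 32 \left(-5\right)^{2} + 36 \left(\left(-5\right)^{2}\right)^{2}\right) \frac{1}{13247} = \frac{24360}{1319} + \left(-3 + 32 \cdot 25 + 36 \cdot 25^{2}\right) \frac{1}{13247} = \frac{24360}{1319} + \left(-3 + 800 + 36 \cdot 625\right) \frac{1}{13247} = \frac{24360}{1319} + \left(-3 + 800 + 22500\right) \frac{1}{13247} = \frac{24360}{1319} + 23297 \cdot \frac{1}{13247} = \frac{24360}{1319} + \frac{23297}{13247} = \frac{353425663}{17472793}$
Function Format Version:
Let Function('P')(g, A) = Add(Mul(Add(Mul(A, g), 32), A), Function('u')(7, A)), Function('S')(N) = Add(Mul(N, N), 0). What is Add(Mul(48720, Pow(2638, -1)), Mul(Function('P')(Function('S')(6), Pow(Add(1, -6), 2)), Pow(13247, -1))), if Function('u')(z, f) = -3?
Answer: Rational(353425663, 17472793) ≈ 20.227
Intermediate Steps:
Function('S')(N) = Pow(N, 2) (Function('S')(N) = Add(Pow(N, 2), 0) = Pow(N, 2))
Function('P')(g, A) = Add(-3, Mul(A, Add(32, Mul(A, g)))) (Function('P')(g, A) = Add(Mul(Add(Mul(A, g), 32), A), -3) = Add(Mul(Add(32, Mul(A, g)), A), -3) = Add(Mul(A, Add(32, Mul(A, g))), -3) = Add(-3, Mul(A, Add(32, Mul(A, g)))))
Add(Mul(48720, Pow(2638, -1)), Mul(Function('P')(Function('S')(6), Pow(Add(1, -6), 2)), Pow(13247, -1))) = Add(Mul(48720, Pow(2638, -1)), Mul(Add(-3, Mul(32, Pow(Add(1, -6), 2)), Mul(Pow(6, 2), Pow(Pow(Add(1, -6), 2), 2))), Pow(13247, -1))) = Add(Mul(48720, Rational(1, 2638)), Mul(Add(-3, Mul(32, Pow(-5, 2)), Mul(36, Pow(Pow(-5, 2), 2))), Rational(1, 13247))) = Add(Rational(24360, 1319), Mul(Add(-3, Mul(32, 25), Mul(36, Pow(25, 2))), Rational(1, 13247))) = Add(Rational(24360, 1319), Mul(Add(-3, 800, Mul(36, 625)), Rational(1, 13247))) = Add(Rational(24360, 1319), Mul(Add(-3, 800, 22500), Rational(1, 13247))) = Add(Rational(24360, 1319), Mul(23297, Rational(1, 13247))) = Add(Rational(24360, 1319), Rational(23297, 13247)) = Rational(353425663, 17472793)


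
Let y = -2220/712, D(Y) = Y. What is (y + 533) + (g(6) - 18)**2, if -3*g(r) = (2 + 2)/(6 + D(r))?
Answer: 12369121/14418 ≈ 857.89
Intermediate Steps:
g(r) = -4/(3*(6 + r)) (g(r) = -(2 + 2)/(3*(6 + r)) = -4/(3*(6 + r)))
y = -555/178 (y = -2220*1/712 = -555/178 ≈ -3.1180)
(y + 533) + (g(6) - 18)**2 = (-555/178 + 533) + (-4/(18 + 3*6) - 18)**2 = 94319/178 + (-4/(18 + 18) - 18)**2 = 94319/178 + (-4/36 - 18)**2 = 94319/178 + (-4*1/36 - 18)**2 = 94319/178 + (-1/9 - 18)**2 = 94319/178 + (-163/9)**2 = 94319/178 + 26569/81 = 12369121/14418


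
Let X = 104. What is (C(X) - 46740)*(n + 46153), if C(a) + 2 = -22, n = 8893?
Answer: -2574171144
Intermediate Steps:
C(a) = -24 (C(a) = -2 - 22 = -24)
(C(X) - 46740)*(n + 46153) = (-24 - 46740)*(8893 + 46153) = -46764*55046 = -2574171144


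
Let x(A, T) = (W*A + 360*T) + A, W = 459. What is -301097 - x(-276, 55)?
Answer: -193937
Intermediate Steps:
x(A, T) = 360*T + 460*A (x(A, T) = (459*A + 360*T) + A = (360*T + 459*A) + A = 360*T + 460*A)
-301097 - x(-276, 55) = -301097 - (360*55 + 460*(-276)) = -301097 - (19800 - 126960) = -301097 - 1*(-107160) = -301097 + 107160 = -193937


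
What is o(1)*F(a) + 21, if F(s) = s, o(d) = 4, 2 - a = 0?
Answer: 29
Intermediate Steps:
a = 2 (a = 2 - 1*0 = 2 + 0 = 2)
o(1)*F(a) + 21 = 4*2 + 21 = 8 + 21 = 29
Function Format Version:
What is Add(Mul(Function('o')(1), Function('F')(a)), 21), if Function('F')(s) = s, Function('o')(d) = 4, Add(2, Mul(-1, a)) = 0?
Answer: 29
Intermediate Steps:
a = 2 (a = Add(2, Mul(-1, 0)) = Add(2, 0) = 2)
Add(Mul(Function('o')(1), Function('F')(a)), 21) = Add(Mul(4, 2), 21) = Add(8, 21) = 29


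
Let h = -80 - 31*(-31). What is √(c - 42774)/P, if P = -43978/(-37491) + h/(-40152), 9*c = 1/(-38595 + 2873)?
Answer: 1923488252*I*√928620431554/10316365264395 ≈ 179.67*I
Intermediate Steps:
c = -1/321498 (c = 1/(9*(-38595 + 2873)) = (⅑)/(-35722) = (⅑)*(-1/35722) = -1/321498 ≈ -3.1104e-6)
h = 881 (h = -80 + 961 = 881)
P = 192530565/167259848 (P = -43978/(-37491) + 881/(-40152) = -43978*(-1/37491) + 881*(-1/40152) = 43978/37491 - 881/40152 = 192530565/167259848 ≈ 1.1511)
√(c - 42774)/P = √(-1/321498 - 42774)/(192530565/167259848) = √(-13751755453/321498)*(167259848/192530565) = (23*I*√928620431554/107166)*(167259848/192530565) = 1923488252*I*√928620431554/10316365264395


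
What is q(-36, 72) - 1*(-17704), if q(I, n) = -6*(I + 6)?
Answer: 17884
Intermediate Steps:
q(I, n) = -36 - 6*I (q(I, n) = -6*(6 + I) = -36 - 6*I)
q(-36, 72) - 1*(-17704) = (-36 - 6*(-36)) - 1*(-17704) = (-36 + 216) + 17704 = 180 + 17704 = 17884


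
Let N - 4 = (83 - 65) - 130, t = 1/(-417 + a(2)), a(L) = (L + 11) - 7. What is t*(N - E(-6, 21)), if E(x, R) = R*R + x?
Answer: 181/137 ≈ 1.3212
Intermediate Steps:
E(x, R) = x + R**2 (E(x, R) = R**2 + x = x + R**2)
a(L) = 4 + L (a(L) = (11 + L) - 7 = 4 + L)
t = -1/411 (t = 1/(-417 + (4 + 2)) = 1/(-417 + 6) = 1/(-411) = -1/411 ≈ -0.0024331)
N = -108 (N = 4 + ((83 - 65) - 130) = 4 + (18 - 130) = 4 - 112 = -108)
t*(N - E(-6, 21)) = -(-108 - (-6 + 21**2))/411 = -(-108 - (-6 + 441))/411 = -(-108 - 1*435)/411 = -(-108 - 435)/411 = -1/411*(-543) = 181/137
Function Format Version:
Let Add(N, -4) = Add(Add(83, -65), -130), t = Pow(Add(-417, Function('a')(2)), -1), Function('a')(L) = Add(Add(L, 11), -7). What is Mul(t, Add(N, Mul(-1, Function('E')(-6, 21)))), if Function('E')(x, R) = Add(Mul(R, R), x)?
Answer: Rational(181, 137) ≈ 1.3212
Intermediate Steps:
Function('E')(x, R) = Add(x, Pow(R, 2)) (Function('E')(x, R) = Add(Pow(R, 2), x) = Add(x, Pow(R, 2)))
Function('a')(L) = Add(4, L) (Function('a')(L) = Add(Add(11, L), -7) = Add(4, L))
t = Rational(-1, 411) (t = Pow(Add(-417, Add(4, 2)), -1) = Pow(Add(-417, 6), -1) = Pow(-411, -1) = Rational(-1, 411) ≈ -0.0024331)
N = -108 (N = Add(4, Add(Add(83, -65), -130)) = Add(4, Add(18, -130)) = Add(4, -112) = -108)
Mul(t, Add(N, Mul(-1, Function('E')(-6, 21)))) = Mul(Rational(-1, 411), Add(-108, Mul(-1, Add(-6, Pow(21, 2))))) = Mul(Rational(-1, 411), Add(-108, Mul(-1, Add(-6, 441)))) = Mul(Rational(-1, 411), Add(-108, Mul(-1, 435))) = Mul(Rational(-1, 411), Add(-108, -435)) = Mul(Rational(-1, 411), -543) = Rational(181, 137)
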